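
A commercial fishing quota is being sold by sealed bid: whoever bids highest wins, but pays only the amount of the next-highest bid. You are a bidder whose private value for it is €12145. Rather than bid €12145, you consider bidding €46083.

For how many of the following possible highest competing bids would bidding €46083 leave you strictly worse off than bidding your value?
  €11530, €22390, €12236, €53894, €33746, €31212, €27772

5

The deviation hurts exactly when the highest competing bid lies strictly between €12145 and €46083 — overbidding then wins at a price above your value.
€11530: below both → same outcome either way.
€22390: inside the interval → strictly worse (loss €10245).
€12236: inside the interval → strictly worse (loss €91).
€53894: above both → same outcome either way.
€33746: inside the interval → strictly worse (loss €21601).
€31212: inside the interval → strictly worse (loss €19067).
€27772: inside the interval → strictly worse (loss €15627).
Count: 5.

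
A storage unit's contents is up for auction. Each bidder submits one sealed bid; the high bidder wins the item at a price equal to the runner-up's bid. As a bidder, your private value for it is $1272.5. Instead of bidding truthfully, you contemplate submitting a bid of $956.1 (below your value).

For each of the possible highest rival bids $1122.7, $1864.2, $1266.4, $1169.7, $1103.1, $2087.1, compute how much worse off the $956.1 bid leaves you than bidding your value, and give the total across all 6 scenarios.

The deviation costs you only when the competing bid falls strictly between $956.1 and $1272.5; elsewhere both bids give the same outcome.
$1122.7: truthful payoff $149.8, deviation payoff $0 → loss $149.8.
$1864.2: outcomes coincide → loss $0.
$1266.4: truthful payoff $6.1, deviation payoff $0 → loss $6.1.
$1169.7: truthful payoff $102.8, deviation payoff $0 → loss $102.8.
$1103.1: truthful payoff $169.4, deviation payoff $0 → loss $169.4.
$2087.1: outcomes coincide → loss $0.
Total loss = $149.8 + $6.1 + $102.8 + $169.4 = $428.1.

$428.1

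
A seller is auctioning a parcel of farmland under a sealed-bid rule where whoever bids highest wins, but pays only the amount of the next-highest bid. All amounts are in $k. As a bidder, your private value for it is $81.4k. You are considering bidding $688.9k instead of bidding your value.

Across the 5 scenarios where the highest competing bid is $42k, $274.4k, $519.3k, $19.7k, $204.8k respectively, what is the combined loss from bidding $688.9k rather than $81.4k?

The deviation costs you only when the competing bid falls strictly between $81.4k and $688.9k; elsewhere both bids give the same outcome.
$42k: outcomes coincide → loss $0k.
$274.4k: truthful payoff $0k, deviation payoff −$193k → loss $193k.
$519.3k: truthful payoff $0k, deviation payoff −$437.9k → loss $437.9k.
$19.7k: outcomes coincide → loss $0k.
$204.8k: truthful payoff $0k, deviation payoff −$123.4k → loss $123.4k.
Total loss = $193k + $437.9k + $123.4k = $754.3k.
Because the price is fixed by the runner-up's bid, deviating from your value can only change a good outcome into a bad one — never the reverse.

$754.3k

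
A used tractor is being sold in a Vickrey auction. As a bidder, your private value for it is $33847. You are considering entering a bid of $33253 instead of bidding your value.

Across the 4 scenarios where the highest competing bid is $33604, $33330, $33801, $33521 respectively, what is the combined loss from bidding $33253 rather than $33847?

$1132

The deviation costs you only when the competing bid falls strictly between $33253 and $33847; elsewhere both bids give the same outcome.
$33604: truthful payoff $243, deviation payoff $0 → loss $243.
$33330: truthful payoff $517, deviation payoff $0 → loss $517.
$33801: truthful payoff $46, deviation payoff $0 → loss $46.
$33521: truthful payoff $326, deviation payoff $0 → loss $326.
Total loss = $243 + $517 + $46 + $326 = $1132.
In a second-price auction your bid sets only whether you win, not what you pay, so bidding your true value is weakly dominant.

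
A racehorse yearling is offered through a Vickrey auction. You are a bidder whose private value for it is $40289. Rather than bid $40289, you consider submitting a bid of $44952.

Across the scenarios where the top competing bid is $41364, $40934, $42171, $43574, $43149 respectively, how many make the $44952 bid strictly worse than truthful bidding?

5

The deviation hurts exactly when the highest competing bid lies strictly between $40289 and $44952 — overbidding then wins at a price above your value.
$41364: inside the interval → strictly worse (loss $1075).
$40934: inside the interval → strictly worse (loss $645).
$42171: inside the interval → strictly worse (loss $1882).
$43574: inside the interval → strictly worse (loss $3285).
$43149: inside the interval → strictly worse (loss $2860).
Count: 5.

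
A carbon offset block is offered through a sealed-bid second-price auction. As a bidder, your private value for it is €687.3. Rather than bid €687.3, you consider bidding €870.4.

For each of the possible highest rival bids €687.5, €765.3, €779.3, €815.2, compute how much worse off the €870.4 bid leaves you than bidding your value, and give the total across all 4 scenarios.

The deviation costs you only when the competing bid falls strictly between €687.3 and €870.4; elsewhere both bids give the same outcome.
€687.5: truthful payoff €0, deviation payoff −€0.2 → loss €0.2.
€765.3: truthful payoff €0, deviation payoff −€78 → loss €78.
€779.3: truthful payoff €0, deviation payoff −€92 → loss €92.
€815.2: truthful payoff €0, deviation payoff −€127.9 → loss €127.9.
Total loss = €0.2 + €78 + €92 + €127.9 = €298.1.
Truthful bidding weakly dominates here: raising your bid can only win items priced above your value, and lowering it can only forfeit items priced below.

€298.1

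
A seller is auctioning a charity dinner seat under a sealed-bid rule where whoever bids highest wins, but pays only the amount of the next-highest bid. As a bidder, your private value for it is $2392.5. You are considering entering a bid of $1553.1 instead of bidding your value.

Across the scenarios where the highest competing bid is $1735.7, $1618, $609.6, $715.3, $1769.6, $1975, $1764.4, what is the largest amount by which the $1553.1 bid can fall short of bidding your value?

$1735.7: truthful gives $656.8, deviation gives $0 → loss $656.8.
$1618: truthful gives $774.5, deviation gives $0 → loss $774.5.
$609.6: same outcome either way → loss $0.
$715.3: same outcome either way → loss $0.
$1769.6: truthful gives $622.9, deviation gives $0 → loss $622.9.
$1975: truthful gives $417.5, deviation gives $0 → loss $417.5.
$1764.4: truthful gives $628.1, deviation gives $0 → loss $628.1.
Maximum loss: $774.5.

$774.5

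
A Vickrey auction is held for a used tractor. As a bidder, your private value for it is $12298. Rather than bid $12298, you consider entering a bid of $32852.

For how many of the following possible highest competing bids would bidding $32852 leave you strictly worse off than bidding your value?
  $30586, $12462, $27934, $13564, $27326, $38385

The deviation hurts exactly when the highest competing bid lies strictly between $12298 and $32852 — overbidding then wins at a price above your value.
$30586: inside the interval → strictly worse (loss $18288).
$12462: inside the interval → strictly worse (loss $164).
$27934: inside the interval → strictly worse (loss $15636).
$13564: inside the interval → strictly worse (loss $1266).
$27326: inside the interval → strictly worse (loss $15028).
$38385: above both → same outcome either way.
Count: 5.

5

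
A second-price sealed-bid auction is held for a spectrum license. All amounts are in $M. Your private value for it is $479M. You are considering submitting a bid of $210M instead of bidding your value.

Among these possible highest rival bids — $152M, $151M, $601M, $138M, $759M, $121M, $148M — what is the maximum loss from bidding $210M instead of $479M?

$0M

$152M: same outcome either way → loss $0M.
$151M: same outcome either way → loss $0M.
$601M: same outcome either way → loss $0M.
$138M: same outcome either way → loss $0M.
$759M: same outcome either way → loss $0M.
$121M: same outcome either way → loss $0M.
$148M: same outcome either way → loss $0M.
Maximum loss: $0M.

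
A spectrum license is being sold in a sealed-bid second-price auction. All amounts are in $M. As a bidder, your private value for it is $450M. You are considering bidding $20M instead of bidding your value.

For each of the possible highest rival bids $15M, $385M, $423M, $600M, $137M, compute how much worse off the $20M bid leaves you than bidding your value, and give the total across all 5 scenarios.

The deviation costs you only when the competing bid falls strictly between $20M and $450M; elsewhere both bids give the same outcome.
$15M: outcomes coincide → loss $0M.
$385M: truthful payoff $65M, deviation payoff $0M → loss $65M.
$423M: truthful payoff $27M, deviation payoff $0M → loss $27M.
$600M: outcomes coincide → loss $0M.
$137M: truthful payoff $313M, deviation payoff $0M → loss $313M.
Total loss = $65M + $27M + $313M = $405M.

$405M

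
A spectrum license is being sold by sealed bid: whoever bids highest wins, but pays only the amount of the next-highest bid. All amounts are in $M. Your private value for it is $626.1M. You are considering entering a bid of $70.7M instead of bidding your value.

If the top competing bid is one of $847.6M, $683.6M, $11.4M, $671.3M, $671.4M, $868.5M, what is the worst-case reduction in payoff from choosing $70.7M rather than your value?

$0M

$847.6M: same outcome either way → loss $0M.
$683.6M: same outcome either way → loss $0M.
$11.4M: same outcome either way → loss $0M.
$671.3M: same outcome either way → loss $0M.
$671.4M: same outcome either way → loss $0M.
$868.5M: same outcome either way → loss $0M.
Maximum loss: $0M.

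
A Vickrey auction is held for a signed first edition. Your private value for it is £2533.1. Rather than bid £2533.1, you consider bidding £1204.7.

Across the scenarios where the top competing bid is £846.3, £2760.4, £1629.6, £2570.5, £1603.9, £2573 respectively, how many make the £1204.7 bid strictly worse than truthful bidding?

2

The deviation hurts exactly when the highest competing bid lies strictly between £1204.7 and £2533.1 — underbidding then forfeits a profitable win.
£846.3: below both → same outcome either way.
£2760.4: above both → same outcome either way.
£1629.6: inside the interval → strictly worse (loss £903.5).
£2570.5: above both → same outcome either way.
£1603.9: inside the interval → strictly worse (loss £929.2).
£2573: above both → same outcome either way.
Count: 2.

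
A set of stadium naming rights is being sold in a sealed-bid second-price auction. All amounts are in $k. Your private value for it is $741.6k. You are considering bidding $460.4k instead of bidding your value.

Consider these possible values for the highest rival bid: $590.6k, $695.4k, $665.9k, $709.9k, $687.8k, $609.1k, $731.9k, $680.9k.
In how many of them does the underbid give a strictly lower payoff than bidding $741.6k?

8

The deviation hurts exactly when the highest competing bid lies strictly between $460.4k and $741.6k — underbidding then forfeits a profitable win.
$590.6k: inside the interval → strictly worse (loss $151k).
$695.4k: inside the interval → strictly worse (loss $46.2k).
$665.9k: inside the interval → strictly worse (loss $75.7k).
$709.9k: inside the interval → strictly worse (loss $31.7k).
$687.8k: inside the interval → strictly worse (loss $53.8k).
$609.1k: inside the interval → strictly worse (loss $132.5k).
$731.9k: inside the interval → strictly worse (loss $9.7k).
$680.9k: inside the interval → strictly worse (loss $60.7k).
Count: 8.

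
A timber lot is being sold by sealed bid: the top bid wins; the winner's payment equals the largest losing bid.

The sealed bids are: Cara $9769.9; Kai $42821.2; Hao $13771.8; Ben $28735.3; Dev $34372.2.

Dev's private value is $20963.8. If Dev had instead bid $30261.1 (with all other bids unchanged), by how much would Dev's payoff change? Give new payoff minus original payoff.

The highest bid among the other bidders is $42821.2; Dev's bid doesn't change that.
Original bid $34372.2: Dev is not highest (top rival bid is $42821.2); payoff $0.
Alternative bid $30261.1: Dev is not highest (top rival bid is $42821.2); payoff $0.
Change in payoff = $0 − ($0) = $0.

$0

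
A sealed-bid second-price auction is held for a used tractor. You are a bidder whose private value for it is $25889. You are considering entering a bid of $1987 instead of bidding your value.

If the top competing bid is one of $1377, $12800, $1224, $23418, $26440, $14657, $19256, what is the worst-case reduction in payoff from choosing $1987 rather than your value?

$13089

$1377: same outcome either way → loss $0.
$12800: truthful gives $13089, deviation gives $0 → loss $13089.
$1224: same outcome either way → loss $0.
$23418: truthful gives $2471, deviation gives $0 → loss $2471.
$26440: same outcome either way → loss $0.
$14657: truthful gives $11232, deviation gives $0 → loss $11232.
$19256: truthful gives $6633, deviation gives $0 → loss $6633.
Maximum loss: $13089.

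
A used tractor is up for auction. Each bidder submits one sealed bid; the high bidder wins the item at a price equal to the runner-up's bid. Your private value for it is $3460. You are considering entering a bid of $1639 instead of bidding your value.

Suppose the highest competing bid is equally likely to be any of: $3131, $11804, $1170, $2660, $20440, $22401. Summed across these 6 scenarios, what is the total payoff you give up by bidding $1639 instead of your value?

$1129

The deviation costs you only when the competing bid falls strictly between $1639 and $3460; elsewhere both bids give the same outcome.
$3131: truthful payoff $329, deviation payoff $0 → loss $329.
$11804: outcomes coincide → loss $0.
$1170: outcomes coincide → loss $0.
$2660: truthful payoff $800, deviation payoff $0 → loss $800.
$20440: outcomes coincide → loss $0.
$22401: outcomes coincide → loss $0.
Total loss = $329 + $800 = $1129.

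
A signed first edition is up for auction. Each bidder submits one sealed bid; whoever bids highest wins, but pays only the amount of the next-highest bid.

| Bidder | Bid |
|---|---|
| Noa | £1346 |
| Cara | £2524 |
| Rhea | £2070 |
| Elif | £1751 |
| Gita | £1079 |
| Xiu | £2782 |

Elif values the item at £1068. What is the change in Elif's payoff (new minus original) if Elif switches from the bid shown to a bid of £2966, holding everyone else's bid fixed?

−£1714

The highest bid among the other bidders is £2782; Elif's bid doesn't change that.
Original bid £1751: Elif is not highest (top rival bid is £2782); payoff £0.
Alternative bid £2966: Elif is highest, pays the top rival bid £2782; payoff £1068 − £2782 = −£1714.
Change in payoff = −£1714 − (£0) = −£1714.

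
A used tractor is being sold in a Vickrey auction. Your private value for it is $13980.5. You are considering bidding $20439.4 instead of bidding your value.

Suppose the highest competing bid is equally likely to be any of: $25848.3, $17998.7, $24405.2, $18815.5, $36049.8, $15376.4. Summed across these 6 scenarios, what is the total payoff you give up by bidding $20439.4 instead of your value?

The deviation costs you only when the competing bid falls strictly between $13980.5 and $20439.4; elsewhere both bids give the same outcome.
$25848.3: outcomes coincide → loss $0.
$17998.7: truthful payoff $0, deviation payoff −$4018.2 → loss $4018.2.
$24405.2: outcomes coincide → loss $0.
$18815.5: truthful payoff $0, deviation payoff −$4835 → loss $4835.
$36049.8: outcomes coincide → loss $0.
$15376.4: truthful payoff $0, deviation payoff −$1395.9 → loss $1395.9.
Total loss = $4018.2 + $4835 + $1395.9 = $10249.1.

$10249.1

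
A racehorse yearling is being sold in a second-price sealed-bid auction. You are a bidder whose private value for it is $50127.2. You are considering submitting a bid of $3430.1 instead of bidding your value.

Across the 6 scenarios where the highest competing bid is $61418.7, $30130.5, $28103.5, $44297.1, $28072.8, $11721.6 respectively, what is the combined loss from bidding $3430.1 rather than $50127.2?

The deviation costs you only when the competing bid falls strictly between $3430.1 and $50127.2; elsewhere both bids give the same outcome.
$61418.7: outcomes coincide → loss $0.
$30130.5: truthful payoff $19996.7, deviation payoff $0 → loss $19996.7.
$28103.5: truthful payoff $22023.7, deviation payoff $0 → loss $22023.7.
$44297.1: truthful payoff $5830.1, deviation payoff $0 → loss $5830.1.
$28072.8: truthful payoff $22054.4, deviation payoff $0 → loss $22054.4.
$11721.6: truthful payoff $38405.6, deviation payoff $0 → loss $38405.6.
Total loss = $19996.7 + $22023.7 + $5830.1 + $22054.4 + $38405.6 = $108310.5.

$108310.5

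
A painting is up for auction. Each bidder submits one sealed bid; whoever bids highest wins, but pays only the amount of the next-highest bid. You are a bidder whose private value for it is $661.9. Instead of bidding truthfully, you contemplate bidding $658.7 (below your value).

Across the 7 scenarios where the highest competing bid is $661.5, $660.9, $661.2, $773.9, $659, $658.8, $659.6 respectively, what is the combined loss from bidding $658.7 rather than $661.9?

$10.4

The deviation costs you only when the competing bid falls strictly between $658.7 and $661.9; elsewhere both bids give the same outcome.
$661.5: truthful payoff $0.4, deviation payoff $0 → loss $0.4.
$660.9: truthful payoff $1, deviation payoff $0 → loss $1.
$661.2: truthful payoff $0.7, deviation payoff $0 → loss $0.7.
$773.9: outcomes coincide → loss $0.
$659: truthful payoff $2.9, deviation payoff $0 → loss $2.9.
$658.8: truthful payoff $3.1, deviation payoff $0 → loss $3.1.
$659.6: truthful payoff $2.3, deviation payoff $0 → loss $2.3.
Total loss = $0.4 + $1 + $0.7 + $2.9 + $3.1 + $2.3 = $10.4.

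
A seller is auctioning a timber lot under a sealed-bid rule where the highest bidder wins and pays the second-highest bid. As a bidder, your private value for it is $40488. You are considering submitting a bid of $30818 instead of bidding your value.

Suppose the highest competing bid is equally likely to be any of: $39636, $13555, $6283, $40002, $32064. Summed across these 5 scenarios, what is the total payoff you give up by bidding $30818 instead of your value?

The deviation costs you only when the competing bid falls strictly between $30818 and $40488; elsewhere both bids give the same outcome.
$39636: truthful payoff $852, deviation payoff $0 → loss $852.
$13555: outcomes coincide → loss $0.
$6283: outcomes coincide → loss $0.
$40002: truthful payoff $486, deviation payoff $0 → loss $486.
$32064: truthful payoff $8424, deviation payoff $0 → loss $8424.
Total loss = $852 + $486 + $8424 = $9762.

$9762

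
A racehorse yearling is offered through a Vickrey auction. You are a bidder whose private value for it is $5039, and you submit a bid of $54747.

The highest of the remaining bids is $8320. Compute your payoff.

−$3281

Your bid $54747 exceeds the highest competing bid $8320, so you win.
In a second-price auction the winner pays the second-highest bid, $8320.
Payoff = value − price = $5039 − $8320 = −$3281.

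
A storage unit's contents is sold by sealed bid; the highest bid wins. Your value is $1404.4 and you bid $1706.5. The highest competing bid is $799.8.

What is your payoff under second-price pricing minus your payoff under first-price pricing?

You have the highest bid, so you win under either rule.
Second-price: pay $799.8 → payoff $604.6.
First-price: pay your own bid $1706.5 → payoff −$302.1.
Difference = $604.6 − (−$302.1) = $906.7.

$906.7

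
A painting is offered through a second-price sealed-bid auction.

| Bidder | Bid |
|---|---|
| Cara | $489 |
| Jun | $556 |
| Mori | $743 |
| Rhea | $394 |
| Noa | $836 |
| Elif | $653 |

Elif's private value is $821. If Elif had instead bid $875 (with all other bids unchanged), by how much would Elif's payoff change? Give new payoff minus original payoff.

−$15

The highest bid among the other bidders is $836; Elif's bid doesn't change that.
Original bid $653: Elif is not highest (top rival bid is $836); payoff $0.
Alternative bid $875: Elif is highest, pays the top rival bid $836; payoff $821 − $836 = −$15.
Change in payoff = −$15 − ($0) = −$15.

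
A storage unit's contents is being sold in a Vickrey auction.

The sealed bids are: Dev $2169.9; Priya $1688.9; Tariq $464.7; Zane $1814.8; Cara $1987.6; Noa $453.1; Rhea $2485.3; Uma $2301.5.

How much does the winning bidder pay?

$2301.5

Highest bid: Rhea at $2485.3, so Rhea wins.
Second-highest bid: Uma at $2301.5 — that is the price the winner pays.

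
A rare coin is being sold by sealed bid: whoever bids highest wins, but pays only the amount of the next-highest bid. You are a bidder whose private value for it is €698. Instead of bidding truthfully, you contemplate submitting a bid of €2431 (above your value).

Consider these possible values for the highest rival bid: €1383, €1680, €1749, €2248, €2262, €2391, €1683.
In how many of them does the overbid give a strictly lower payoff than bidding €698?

The deviation hurts exactly when the highest competing bid lies strictly between €698 and €2431 — overbidding then wins at a price above your value.
€1383: inside the interval → strictly worse (loss €685).
€1680: inside the interval → strictly worse (loss €982).
€1749: inside the interval → strictly worse (loss €1051).
€2248: inside the interval → strictly worse (loss €1550).
€2262: inside the interval → strictly worse (loss €1564).
€2391: inside the interval → strictly worse (loss €1693).
€1683: inside the interval → strictly worse (loss €985).
Count: 7.

7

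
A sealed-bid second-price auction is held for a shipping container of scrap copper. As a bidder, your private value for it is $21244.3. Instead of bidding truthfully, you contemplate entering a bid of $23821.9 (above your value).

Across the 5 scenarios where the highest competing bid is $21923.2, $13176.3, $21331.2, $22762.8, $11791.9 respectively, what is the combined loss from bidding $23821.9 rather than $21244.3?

$2284.3

The deviation costs you only when the competing bid falls strictly between $21244.3 and $23821.9; elsewhere both bids give the same outcome.
$21923.2: truthful payoff $0, deviation payoff −$678.9 → loss $678.9.
$13176.3: outcomes coincide → loss $0.
$21331.2: truthful payoff $0, deviation payoff −$86.9 → loss $86.9.
$22762.8: truthful payoff $0, deviation payoff −$1518.5 → loss $1518.5.
$11791.9: outcomes coincide → loss $0.
Total loss = $678.9 + $86.9 + $1518.5 = $2284.3.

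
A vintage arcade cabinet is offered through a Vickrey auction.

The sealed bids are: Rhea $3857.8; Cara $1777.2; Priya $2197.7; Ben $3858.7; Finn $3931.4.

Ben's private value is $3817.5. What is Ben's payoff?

Highest bid: Finn at $3931.4, so Finn wins.
Second-highest bid: Ben at $3858.7 — that is the price the winner pays.
Ben did not win, so Ben pays nothing and receives nothing: payoff $0.

$0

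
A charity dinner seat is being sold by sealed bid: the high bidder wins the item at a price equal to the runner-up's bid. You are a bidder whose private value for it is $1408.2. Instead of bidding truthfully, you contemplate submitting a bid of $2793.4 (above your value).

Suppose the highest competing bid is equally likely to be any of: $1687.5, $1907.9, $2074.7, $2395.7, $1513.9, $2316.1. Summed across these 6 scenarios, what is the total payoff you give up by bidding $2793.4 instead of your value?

$3446.6

The deviation costs you only when the competing bid falls strictly between $1408.2 and $2793.4; elsewhere both bids give the same outcome.
$1687.5: truthful payoff $0, deviation payoff −$279.3 → loss $279.3.
$1907.9: truthful payoff $0, deviation payoff −$499.7 → loss $499.7.
$2074.7: truthful payoff $0, deviation payoff −$666.5 → loss $666.5.
$2395.7: truthful payoff $0, deviation payoff −$987.5 → loss $987.5.
$1513.9: truthful payoff $0, deviation payoff −$105.7 → loss $105.7.
$2316.1: truthful payoff $0, deviation payoff −$907.9 → loss $907.9.
Total loss = $279.3 + $499.7 + $666.5 + $987.5 + $105.7 + $907.9 = $3446.6.
In a second-price auction your bid sets only whether you win, not what you pay, so bidding your true value is weakly dominant.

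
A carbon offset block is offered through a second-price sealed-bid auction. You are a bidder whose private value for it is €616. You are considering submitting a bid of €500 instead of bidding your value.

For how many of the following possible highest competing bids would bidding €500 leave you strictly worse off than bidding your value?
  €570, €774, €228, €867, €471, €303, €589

2

The deviation hurts exactly when the highest competing bid lies strictly between €500 and €616 — underbidding then forfeits a profitable win.
€570: inside the interval → strictly worse (loss €46).
€774: above both → same outcome either way.
€228: below both → same outcome either way.
€867: above both → same outcome either way.
€471: below both → same outcome either way.
€303: below both → same outcome either way.
€589: inside the interval → strictly worse (loss €27).
Count: 2.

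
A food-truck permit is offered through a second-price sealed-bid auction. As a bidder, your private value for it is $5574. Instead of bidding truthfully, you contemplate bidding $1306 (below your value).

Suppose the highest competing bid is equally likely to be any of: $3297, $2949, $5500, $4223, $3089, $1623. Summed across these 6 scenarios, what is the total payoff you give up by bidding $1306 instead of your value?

The deviation costs you only when the competing bid falls strictly between $1306 and $5574; elsewhere both bids give the same outcome.
$3297: truthful payoff $2277, deviation payoff $0 → loss $2277.
$2949: truthful payoff $2625, deviation payoff $0 → loss $2625.
$5500: truthful payoff $74, deviation payoff $0 → loss $74.
$4223: truthful payoff $1351, deviation payoff $0 → loss $1351.
$3089: truthful payoff $2485, deviation payoff $0 → loss $2485.
$1623: truthful payoff $3951, deviation payoff $0 → loss $3951.
Total loss = $2277 + $2625 + $74 + $1351 + $2485 + $3951 = $12763.

$12763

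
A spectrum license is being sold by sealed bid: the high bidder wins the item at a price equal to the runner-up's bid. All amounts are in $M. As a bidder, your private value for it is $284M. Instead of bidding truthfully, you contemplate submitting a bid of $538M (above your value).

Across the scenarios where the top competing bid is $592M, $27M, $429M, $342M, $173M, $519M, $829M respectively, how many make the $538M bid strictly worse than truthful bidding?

3

The deviation hurts exactly when the highest competing bid lies strictly between $284M and $538M — overbidding then wins at a price above your value.
$592M: above both → same outcome either way.
$27M: below both → same outcome either way.
$429M: inside the interval → strictly worse (loss $145M).
$342M: inside the interval → strictly worse (loss $58M).
$173M: below both → same outcome either way.
$519M: inside the interval → strictly worse (loss $235M).
$829M: above both → same outcome either way.
Count: 3.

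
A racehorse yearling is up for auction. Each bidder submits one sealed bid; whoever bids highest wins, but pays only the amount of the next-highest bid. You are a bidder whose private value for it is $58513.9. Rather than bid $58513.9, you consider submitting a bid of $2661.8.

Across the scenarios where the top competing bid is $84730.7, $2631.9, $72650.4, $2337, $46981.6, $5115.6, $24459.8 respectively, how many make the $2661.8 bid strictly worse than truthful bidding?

The deviation hurts exactly when the highest competing bid lies strictly between $2661.8 and $58513.9 — underbidding then forfeits a profitable win.
$84730.7: above both → same outcome either way.
$2631.9: below both → same outcome either way.
$72650.4: above both → same outcome either way.
$2337: below both → same outcome either way.
$46981.6: inside the interval → strictly worse (loss $11532.3).
$5115.6: inside the interval → strictly worse (loss $53398.3).
$24459.8: inside the interval → strictly worse (loss $34054.1).
Count: 3.

3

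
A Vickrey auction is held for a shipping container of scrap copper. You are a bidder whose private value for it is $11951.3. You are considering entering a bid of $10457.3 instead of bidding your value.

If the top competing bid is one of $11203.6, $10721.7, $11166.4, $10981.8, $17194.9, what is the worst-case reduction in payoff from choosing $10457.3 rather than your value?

$1229.6

$11203.6: truthful gives $747.7, deviation gives $0 → loss $747.7.
$10721.7: truthful gives $1229.6, deviation gives $0 → loss $1229.6.
$11166.4: truthful gives $784.9, deviation gives $0 → loss $784.9.
$10981.8: truthful gives $969.5, deviation gives $0 → loss $969.5.
$17194.9: same outcome either way → loss $0.
Maximum loss: $1229.6.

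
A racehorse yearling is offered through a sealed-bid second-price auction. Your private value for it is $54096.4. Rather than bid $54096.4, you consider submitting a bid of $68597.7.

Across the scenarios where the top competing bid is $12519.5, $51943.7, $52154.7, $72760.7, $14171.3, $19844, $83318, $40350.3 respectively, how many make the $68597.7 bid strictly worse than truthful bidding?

0

The deviation hurts exactly when the highest competing bid lies strictly between $54096.4 and $68597.7 — overbidding then wins at a price above your value.
$12519.5: below both → same outcome either way.
$51943.7: below both → same outcome either way.
$52154.7: below both → same outcome either way.
$72760.7: above both → same outcome either way.
$14171.3: below both → same outcome either way.
$19844: below both → same outcome either way.
$83318: above both → same outcome either way.
$40350.3: below both → same outcome either way.
Count: 0.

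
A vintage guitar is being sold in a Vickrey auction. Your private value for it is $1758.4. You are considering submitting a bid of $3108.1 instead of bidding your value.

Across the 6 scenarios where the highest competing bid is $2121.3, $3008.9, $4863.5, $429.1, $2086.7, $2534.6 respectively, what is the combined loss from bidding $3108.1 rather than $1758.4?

$2717.9

The deviation costs you only when the competing bid falls strictly between $1758.4 and $3108.1; elsewhere both bids give the same outcome.
$2121.3: truthful payoff $0, deviation payoff −$362.9 → loss $362.9.
$3008.9: truthful payoff $0, deviation payoff −$1250.5 → loss $1250.5.
$4863.5: outcomes coincide → loss $0.
$429.1: outcomes coincide → loss $0.
$2086.7: truthful payoff $0, deviation payoff −$328.3 → loss $328.3.
$2534.6: truthful payoff $0, deviation payoff −$776.2 → loss $776.2.
Total loss = $362.9 + $1250.5 + $328.3 + $776.2 = $2717.9.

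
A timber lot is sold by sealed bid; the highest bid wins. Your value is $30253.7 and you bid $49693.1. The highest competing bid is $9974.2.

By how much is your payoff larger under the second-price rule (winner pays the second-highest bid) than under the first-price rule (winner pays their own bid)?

$39718.9

You have the highest bid, so you win under either rule.
Second-price: pay $9974.2 → payoff $20279.5.
First-price: pay your own bid $49693.1 → payoff −$19439.4.
Difference = $20279.5 − (−$19439.4) = $39718.9.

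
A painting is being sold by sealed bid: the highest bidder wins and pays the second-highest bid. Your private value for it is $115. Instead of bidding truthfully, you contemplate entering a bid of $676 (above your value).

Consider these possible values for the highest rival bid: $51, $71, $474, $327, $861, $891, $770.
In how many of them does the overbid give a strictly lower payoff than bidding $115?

The deviation hurts exactly when the highest competing bid lies strictly between $115 and $676 — overbidding then wins at a price above your value.
$51: below both → same outcome either way.
$71: below both → same outcome either way.
$474: inside the interval → strictly worse (loss $359).
$327: inside the interval → strictly worse (loss $212).
$861: above both → same outcome either way.
$891: above both → same outcome either way.
$770: above both → same outcome either way.
Count: 2.

2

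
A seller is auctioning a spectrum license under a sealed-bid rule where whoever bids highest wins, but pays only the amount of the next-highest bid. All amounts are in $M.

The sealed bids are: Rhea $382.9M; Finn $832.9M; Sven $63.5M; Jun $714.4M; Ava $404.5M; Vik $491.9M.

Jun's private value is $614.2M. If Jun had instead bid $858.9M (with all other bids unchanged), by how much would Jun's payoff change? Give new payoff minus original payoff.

−$218.7M

The highest bid among the other bidders is $832.9M; Jun's bid doesn't change that.
Original bid $714.4M: Jun is not highest (top rival bid is $832.9M); payoff $0M.
Alternative bid $858.9M: Jun is highest, pays the top rival bid $832.9M; payoff $614.2M − $832.9M = −$218.7M.
Change in payoff = −$218.7M − ($0M) = −$218.7M.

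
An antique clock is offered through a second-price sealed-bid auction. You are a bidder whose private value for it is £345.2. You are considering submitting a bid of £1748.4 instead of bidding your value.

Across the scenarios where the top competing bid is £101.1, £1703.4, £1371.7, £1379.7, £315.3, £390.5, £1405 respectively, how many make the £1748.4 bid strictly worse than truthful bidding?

5

The deviation hurts exactly when the highest competing bid lies strictly between £345.2 and £1748.4 — overbidding then wins at a price above your value.
£101.1: below both → same outcome either way.
£1703.4: inside the interval → strictly worse (loss £1358.2).
£1371.7: inside the interval → strictly worse (loss £1026.5).
£1379.7: inside the interval → strictly worse (loss £1034.5).
£315.3: below both → same outcome either way.
£390.5: inside the interval → strictly worse (loss £45.3).
£1405: inside the interval → strictly worse (loss £1059.8).
Count: 5.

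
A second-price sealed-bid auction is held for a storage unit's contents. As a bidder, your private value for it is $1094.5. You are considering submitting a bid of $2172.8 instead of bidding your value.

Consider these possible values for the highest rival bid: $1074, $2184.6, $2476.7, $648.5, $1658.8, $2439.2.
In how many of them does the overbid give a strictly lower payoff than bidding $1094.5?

The deviation hurts exactly when the highest competing bid lies strictly between $1094.5 and $2172.8 — overbidding then wins at a price above your value.
$1074: below both → same outcome either way.
$2184.6: above both → same outcome either way.
$2476.7: above both → same outcome either way.
$648.5: below both → same outcome either way.
$1658.8: inside the interval → strictly worse (loss $564.3).
$2439.2: above both → same outcome either way.
Count: 1.

1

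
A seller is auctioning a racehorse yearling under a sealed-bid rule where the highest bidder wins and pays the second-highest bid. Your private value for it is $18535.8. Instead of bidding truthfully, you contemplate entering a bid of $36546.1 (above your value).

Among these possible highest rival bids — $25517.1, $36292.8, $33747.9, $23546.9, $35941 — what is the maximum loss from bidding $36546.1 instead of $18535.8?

$25517.1: truthful gives $0, deviation gives −$6981.3 → loss $6981.3.
$36292.8: truthful gives $0, deviation gives −$17757 → loss $17757.
$33747.9: truthful gives $0, deviation gives −$15212.1 → loss $15212.1.
$23546.9: truthful gives $0, deviation gives −$5011.1 → loss $5011.1.
$35941: truthful gives $0, deviation gives −$17405.2 → loss $17405.2.
Maximum loss: $17757.

$17757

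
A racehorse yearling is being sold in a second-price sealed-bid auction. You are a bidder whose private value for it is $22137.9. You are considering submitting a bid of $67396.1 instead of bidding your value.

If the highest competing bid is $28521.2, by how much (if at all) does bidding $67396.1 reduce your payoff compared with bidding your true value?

Bidding your value $22137.9: you lose (since $22137.9 < $28521.2). Payoff $0.
Bidding $67396.1: you win and pay $28521.2. Payoff $22137.9 − $28521.2 = −$6383.3.
The competing bid $28521.2 lies between your value and your inflated bid, so overbidding wins an item priced above your value.
Loss from deviating = $0 − (−$6383.3) = $6383.3.

$6383.3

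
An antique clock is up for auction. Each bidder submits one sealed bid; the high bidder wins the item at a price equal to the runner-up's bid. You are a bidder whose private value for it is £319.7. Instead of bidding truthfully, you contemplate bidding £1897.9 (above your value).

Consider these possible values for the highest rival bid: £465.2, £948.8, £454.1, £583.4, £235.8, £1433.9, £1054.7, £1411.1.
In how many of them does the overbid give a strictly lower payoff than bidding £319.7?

The deviation hurts exactly when the highest competing bid lies strictly between £319.7 and £1897.9 — overbidding then wins at a price above your value.
£465.2: inside the interval → strictly worse (loss £145.5).
£948.8: inside the interval → strictly worse (loss £629.1).
£454.1: inside the interval → strictly worse (loss £134.4).
£583.4: inside the interval → strictly worse (loss £263.7).
£235.8: below both → same outcome either way.
£1433.9: inside the interval → strictly worse (loss £1114.2).
£1054.7: inside the interval → strictly worse (loss £735).
£1411.1: inside the interval → strictly worse (loss £1091.4).
Count: 7.

7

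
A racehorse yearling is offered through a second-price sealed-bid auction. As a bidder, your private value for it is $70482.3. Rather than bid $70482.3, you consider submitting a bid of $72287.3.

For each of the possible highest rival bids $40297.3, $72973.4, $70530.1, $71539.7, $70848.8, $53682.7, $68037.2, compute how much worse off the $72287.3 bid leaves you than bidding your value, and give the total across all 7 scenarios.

The deviation costs you only when the competing bid falls strictly between $70482.3 and $72287.3; elsewhere both bids give the same outcome.
$40297.3: outcomes coincide → loss $0.
$72973.4: outcomes coincide → loss $0.
$70530.1: truthful payoff $0, deviation payoff −$47.8 → loss $47.8.
$71539.7: truthful payoff $0, deviation payoff −$1057.4 → loss $1057.4.
$70848.8: truthful payoff $0, deviation payoff −$366.5 → loss $366.5.
$53682.7: outcomes coincide → loss $0.
$68037.2: outcomes coincide → loss $0.
Total loss = $47.8 + $1057.4 + $366.5 = $1471.7.
Truthful bidding weakly dominates here: raising your bid can only win items priced above your value, and lowering it can only forfeit items priced below.

$1471.7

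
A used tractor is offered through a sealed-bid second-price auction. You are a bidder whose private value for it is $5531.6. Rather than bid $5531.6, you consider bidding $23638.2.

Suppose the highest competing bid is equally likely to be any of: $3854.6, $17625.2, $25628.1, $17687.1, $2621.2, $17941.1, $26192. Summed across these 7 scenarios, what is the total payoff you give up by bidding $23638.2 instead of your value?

$36658.6

The deviation costs you only when the competing bid falls strictly between $5531.6 and $23638.2; elsewhere both bids give the same outcome.
$3854.6: outcomes coincide → loss $0.
$17625.2: truthful payoff $0, deviation payoff −$12093.6 → loss $12093.6.
$25628.1: outcomes coincide → loss $0.
$17687.1: truthful payoff $0, deviation payoff −$12155.5 → loss $12155.5.
$2621.2: outcomes coincide → loss $0.
$17941.1: truthful payoff $0, deviation payoff −$12409.5 → loss $12409.5.
$26192: outcomes coincide → loss $0.
Total loss = $12093.6 + $12155.5 + $12409.5 = $36658.6.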